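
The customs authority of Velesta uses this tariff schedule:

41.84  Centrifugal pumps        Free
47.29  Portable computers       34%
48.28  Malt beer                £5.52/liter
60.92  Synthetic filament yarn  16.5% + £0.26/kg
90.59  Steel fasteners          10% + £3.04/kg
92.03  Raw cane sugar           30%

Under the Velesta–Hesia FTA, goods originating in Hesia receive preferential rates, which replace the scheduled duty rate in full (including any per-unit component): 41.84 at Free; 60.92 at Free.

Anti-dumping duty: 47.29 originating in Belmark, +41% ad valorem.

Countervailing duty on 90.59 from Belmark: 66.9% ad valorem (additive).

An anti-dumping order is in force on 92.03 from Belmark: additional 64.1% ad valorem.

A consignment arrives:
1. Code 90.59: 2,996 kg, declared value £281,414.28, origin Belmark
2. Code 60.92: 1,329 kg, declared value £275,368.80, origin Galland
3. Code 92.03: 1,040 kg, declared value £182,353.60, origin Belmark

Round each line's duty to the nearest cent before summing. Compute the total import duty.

£442,891.55

Line 1 (90.59, Belmark, 2,996 kg, £281,414.28):
Base rate for 90.59 is 10% + £3.04/kg.
Additional duty on 90.59 from Belmark: +66.9%. Applied ad valorem rate: 10% + 66.9% = 76.9%.
Duty = £281,414.28 × 76.9% + 2,996 × £3.04 = £225,515.42.
Line 2 (60.92, Galland, 1,329 kg, £275,368.80):
Base rate for 60.92 is 16.5% + £0.26/kg.
60.92 has an FTA preferential rate, but origin Galland is not Hesia; base rate stands.
Duty = £275,368.80 × 16.5% + 1,329 × £0.26 = £45,781.39.
Line 3 (92.03, Belmark, 1,040 kg, £182,353.60):
Base rate for 92.03 is 30%.
Additional duty on 92.03 from Belmark: +64.1%. Applied ad valorem rate: 30% + 64.1% = 94.1%.
Duty = £182,353.60 × 94.1% = £171,594.74.
Total = £225,515.42 + £45,781.39 + £171,594.74 = £442,891.55.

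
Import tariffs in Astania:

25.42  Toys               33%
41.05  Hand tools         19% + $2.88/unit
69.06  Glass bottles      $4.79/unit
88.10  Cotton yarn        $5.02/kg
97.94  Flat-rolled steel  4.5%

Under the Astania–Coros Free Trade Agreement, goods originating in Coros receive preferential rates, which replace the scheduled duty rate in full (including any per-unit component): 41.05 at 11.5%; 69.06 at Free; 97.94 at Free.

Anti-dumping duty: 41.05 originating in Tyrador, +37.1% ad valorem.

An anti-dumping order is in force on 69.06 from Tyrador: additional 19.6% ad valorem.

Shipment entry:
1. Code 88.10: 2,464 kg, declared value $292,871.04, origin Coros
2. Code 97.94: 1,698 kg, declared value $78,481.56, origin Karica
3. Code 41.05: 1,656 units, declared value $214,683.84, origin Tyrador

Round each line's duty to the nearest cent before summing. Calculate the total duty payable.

Line 1 (88.10, Coros, 2,464 kg, $292,871.04):
Base rate for 88.10 is $5.02/kg.
Origin Coros is the FTA partner but 88.10 is not on the preference list; base rate stands.
Duty = 2,464 × $5.02 = $12,369.28.
Line 2 (97.94, Karica, 1,698 kg, $78,481.56):
Base rate for 97.94 is 4.5%.
97.94 has an FTA preferential rate, but origin Karica is not Coros; base rate stands.
Duty = $78,481.56 × 4.5% = $3,531.67.
Line 3 (41.05, Tyrador, 1,656 units, $214,683.84):
Base rate for 41.05 is 19% + $2.88/unit.
41.05 has an FTA preferential rate, but origin Tyrador is not Coros; base rate stands.
Additional duty on 41.05 from Tyrador: +37.1%. Applied ad valorem rate: 19% + 37.1% = 56.1%.
Duty = $214,683.84 × 56.1% + 1,656 × $2.88 = $125,206.91.
Total = $12,369.28 + $3,531.67 + $125,206.91 = $141,107.86.

$141,107.86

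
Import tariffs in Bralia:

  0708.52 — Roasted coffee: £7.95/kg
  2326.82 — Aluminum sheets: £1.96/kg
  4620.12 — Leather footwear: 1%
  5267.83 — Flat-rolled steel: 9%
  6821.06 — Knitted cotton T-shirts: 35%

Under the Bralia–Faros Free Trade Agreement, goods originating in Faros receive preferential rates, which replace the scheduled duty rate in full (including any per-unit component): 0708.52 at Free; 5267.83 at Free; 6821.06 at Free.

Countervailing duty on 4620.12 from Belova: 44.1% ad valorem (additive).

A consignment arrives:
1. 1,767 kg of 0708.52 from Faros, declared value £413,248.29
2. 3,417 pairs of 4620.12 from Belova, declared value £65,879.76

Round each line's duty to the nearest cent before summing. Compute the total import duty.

£29,711.77

Line 1 (0708.52, Faros, 1,767 kg, £413,248.29):
Base rate for 0708.52 is £7.95/kg.
Origin Faros qualifies under the Bralia–Faros agreement and 0708.52 is covered: preferential rate Free applies instead.
Duty = £413,248.29 × 0% = £0.00.
Line 2 (4620.12, Belova, 3,417 pairs, £65,879.76):
Base rate for 4620.12 is 1%.
Additional duty on 4620.12 from Belova: +44.1%. Applied ad valorem rate: 1% + 44.1% = 45.1%.
Duty = £65,879.76 × 45.1% = £29,711.77.
Total = £0.00 + £29,711.77 = £29,711.77.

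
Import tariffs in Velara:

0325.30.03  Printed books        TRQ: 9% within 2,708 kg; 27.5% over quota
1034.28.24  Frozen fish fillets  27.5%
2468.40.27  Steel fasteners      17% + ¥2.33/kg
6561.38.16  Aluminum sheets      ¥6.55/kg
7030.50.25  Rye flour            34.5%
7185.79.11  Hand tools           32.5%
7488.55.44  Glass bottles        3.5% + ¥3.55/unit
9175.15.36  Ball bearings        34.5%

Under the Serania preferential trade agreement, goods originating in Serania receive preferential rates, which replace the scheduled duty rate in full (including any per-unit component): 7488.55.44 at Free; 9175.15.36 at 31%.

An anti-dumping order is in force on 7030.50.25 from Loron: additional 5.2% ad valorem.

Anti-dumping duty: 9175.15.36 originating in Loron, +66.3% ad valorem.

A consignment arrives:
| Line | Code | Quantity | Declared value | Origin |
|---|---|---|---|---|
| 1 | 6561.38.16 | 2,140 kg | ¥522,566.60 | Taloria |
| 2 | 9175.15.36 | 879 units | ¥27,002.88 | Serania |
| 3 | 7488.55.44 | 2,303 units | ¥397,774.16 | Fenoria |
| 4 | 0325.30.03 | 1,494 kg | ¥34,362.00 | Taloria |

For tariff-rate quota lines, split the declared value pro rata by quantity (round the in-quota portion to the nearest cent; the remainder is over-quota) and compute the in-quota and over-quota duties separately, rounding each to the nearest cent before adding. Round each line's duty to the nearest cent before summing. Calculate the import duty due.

¥47,578.22

Line 1 (6561.38.16, Taloria, 2,140 kg, ¥522,566.60):
Base rate for 6561.38.16 is ¥6.55/kg.
Duty = 2,140 × ¥6.55 = ¥14,017.00.
Line 2 (9175.15.36, Serania, 879 units, ¥27,002.88):
Base rate for 9175.15.36 is 34.5%.
Origin Serania qualifies under the Velara–Serania agreement and 9175.15.36 is covered: preferential rate 31% applies instead.
The additional-duty order on 9175.15.36 targets Loron, not Serania; it does not apply.
Duty = ¥27,002.88 × 31% = ¥8,370.89.
Line 3 (7488.55.44, Fenoria, 2,303 units, ¥397,774.16):
Base rate for 7488.55.44 is 3.5% + ¥3.55/unit.
7488.55.44 has an FTA preferential rate, but origin Fenoria is not Serania; base rate stands.
Duty = ¥397,774.16 × 3.5% + 2,303 × ¥3.55 = ¥22,097.75.
Line 4 (0325.30.03, Taloria, 1,494 kg, ¥34,362.00):
Code 0325.30.03 is under a tariff-rate quota (threshold 2,708 kg). Quantity 1,494 kg is within the quota, so the in-quota rate 9% applies to the full value.
Duty = ¥34,362.00 × 9% = ¥3,092.58.
Total = ¥14,017.00 + ¥8,370.89 + ¥22,097.75 + ¥3,092.58 = ¥47,578.22.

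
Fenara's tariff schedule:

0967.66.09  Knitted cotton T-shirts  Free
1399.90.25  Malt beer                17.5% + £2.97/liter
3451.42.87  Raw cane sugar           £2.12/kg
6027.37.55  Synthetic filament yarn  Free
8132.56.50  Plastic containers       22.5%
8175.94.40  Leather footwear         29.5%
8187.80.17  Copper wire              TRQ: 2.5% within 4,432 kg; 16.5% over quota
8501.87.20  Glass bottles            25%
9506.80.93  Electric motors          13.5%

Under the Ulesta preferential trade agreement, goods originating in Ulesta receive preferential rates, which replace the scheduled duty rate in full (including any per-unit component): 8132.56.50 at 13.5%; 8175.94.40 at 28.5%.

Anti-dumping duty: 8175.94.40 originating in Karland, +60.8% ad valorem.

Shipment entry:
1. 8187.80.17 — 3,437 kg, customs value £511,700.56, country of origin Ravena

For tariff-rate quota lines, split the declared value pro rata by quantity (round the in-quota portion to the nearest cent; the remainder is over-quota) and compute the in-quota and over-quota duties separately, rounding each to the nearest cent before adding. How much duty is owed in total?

£12,792.51

Line 1 (8187.80.17, Ravena, 3,437 kg, £511,700.56):
Code 8187.80.17 is under a tariff-rate quota (threshold 4,432 kg). Quantity 3,437 kg is within the quota, so the in-quota rate 2.5% applies to the full value.
Duty = £511,700.56 × 2.5% = £12,792.51.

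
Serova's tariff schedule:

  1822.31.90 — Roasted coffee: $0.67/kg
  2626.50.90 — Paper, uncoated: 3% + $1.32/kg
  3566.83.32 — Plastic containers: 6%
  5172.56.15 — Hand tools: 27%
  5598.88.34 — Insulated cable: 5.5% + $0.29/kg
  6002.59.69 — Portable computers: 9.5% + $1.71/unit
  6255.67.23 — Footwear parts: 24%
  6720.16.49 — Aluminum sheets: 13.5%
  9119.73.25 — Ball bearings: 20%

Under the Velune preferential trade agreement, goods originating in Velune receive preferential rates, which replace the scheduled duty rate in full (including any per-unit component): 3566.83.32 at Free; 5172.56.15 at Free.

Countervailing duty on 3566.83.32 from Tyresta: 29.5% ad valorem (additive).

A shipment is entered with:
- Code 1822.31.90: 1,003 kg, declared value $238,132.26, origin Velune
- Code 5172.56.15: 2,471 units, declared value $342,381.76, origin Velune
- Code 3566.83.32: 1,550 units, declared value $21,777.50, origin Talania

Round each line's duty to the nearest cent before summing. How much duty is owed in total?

Line 1 (1822.31.90, Velune, 1,003 kg, $238,132.26):
Base rate for 1822.31.90 is $0.67/kg.
Origin Velune is the FTA partner but 1822.31.90 is not on the preference list; base rate stands.
Duty = 1,003 × $0.67 = $672.01.
Line 2 (5172.56.15, Velune, 2,471 units, $342,381.76):
Base rate for 5172.56.15 is 27%.
Origin Velune qualifies under the Serova–Velune agreement and 5172.56.15 is covered: preferential rate Free applies instead.
Duty = $342,381.76 × 0% = $0.00.
Line 3 (3566.83.32, Talania, 1,550 units, $21,777.50):
Base rate for 3566.83.32 is 6%.
3566.83.32 has an FTA preferential rate, but origin Talania is not Velune; base rate stands.
The additional-duty order on 3566.83.32 targets Tyresta, not Talania; it does not apply.
Duty = $21,777.50 × 6% = $1,306.65.
Total = $672.01 + $0.00 + $1,306.65 = $1,978.66.

$1,978.66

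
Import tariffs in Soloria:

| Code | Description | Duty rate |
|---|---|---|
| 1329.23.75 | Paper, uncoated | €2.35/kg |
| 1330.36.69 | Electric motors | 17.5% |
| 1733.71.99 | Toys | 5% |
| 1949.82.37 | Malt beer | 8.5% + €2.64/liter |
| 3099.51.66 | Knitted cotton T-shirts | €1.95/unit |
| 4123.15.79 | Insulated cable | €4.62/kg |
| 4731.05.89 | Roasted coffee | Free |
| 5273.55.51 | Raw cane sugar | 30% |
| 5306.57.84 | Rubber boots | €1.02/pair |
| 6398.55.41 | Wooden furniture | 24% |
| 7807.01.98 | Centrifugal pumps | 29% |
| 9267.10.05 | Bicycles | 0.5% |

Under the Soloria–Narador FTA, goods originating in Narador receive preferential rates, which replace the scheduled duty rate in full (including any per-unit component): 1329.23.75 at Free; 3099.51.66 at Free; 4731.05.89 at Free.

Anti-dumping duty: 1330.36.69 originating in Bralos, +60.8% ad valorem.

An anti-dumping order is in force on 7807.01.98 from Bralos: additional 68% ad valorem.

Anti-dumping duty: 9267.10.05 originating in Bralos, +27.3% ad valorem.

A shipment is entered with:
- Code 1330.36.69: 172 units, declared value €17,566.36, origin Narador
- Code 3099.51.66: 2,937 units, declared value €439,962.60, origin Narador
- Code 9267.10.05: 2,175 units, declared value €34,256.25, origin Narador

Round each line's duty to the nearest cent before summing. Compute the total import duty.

Line 1 (1330.36.69, Narador, 172 units, €17,566.36):
Base rate for 1330.36.69 is 17.5%.
Origin Narador is the FTA partner but 1330.36.69 is not on the preference list; base rate stands.
The additional-duty order on 1330.36.69 targets Bralos, not Narador; it does not apply.
Duty = €17,566.36 × 17.5% = €3,074.11.
Line 2 (3099.51.66, Narador, 2,937 units, €439,962.60):
Base rate for 3099.51.66 is €1.95/unit.
Origin Narador qualifies under the Soloria–Narador agreement and 3099.51.66 is covered: preferential rate Free applies instead.
Duty = €439,962.60 × 0% = €0.00.
Line 3 (9267.10.05, Narador, 2,175 units, €34,256.25):
Base rate for 9267.10.05 is 0.5%.
Origin Narador is the FTA partner but 9267.10.05 is not on the preference list; base rate stands.
The additional-duty order on 9267.10.05 targets Bralos, not Narador; it does not apply.
Duty = €34,256.25 × 0.5% = €171.28.
Total = €3,074.11 + €0.00 + €171.28 = €3,245.39.

€3,245.39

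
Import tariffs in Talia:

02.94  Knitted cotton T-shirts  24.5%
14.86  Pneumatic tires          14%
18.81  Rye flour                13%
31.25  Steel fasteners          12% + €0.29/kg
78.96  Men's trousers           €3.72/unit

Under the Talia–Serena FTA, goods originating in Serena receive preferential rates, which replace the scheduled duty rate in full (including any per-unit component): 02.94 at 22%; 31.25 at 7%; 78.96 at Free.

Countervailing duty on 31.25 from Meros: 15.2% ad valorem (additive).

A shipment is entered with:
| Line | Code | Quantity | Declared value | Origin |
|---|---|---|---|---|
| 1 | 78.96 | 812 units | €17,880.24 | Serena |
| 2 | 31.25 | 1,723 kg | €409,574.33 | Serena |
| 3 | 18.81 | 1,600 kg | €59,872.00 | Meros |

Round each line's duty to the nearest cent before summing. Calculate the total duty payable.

Line 1 (78.96, Serena, 812 units, €17,880.24):
Base rate for 78.96 is €3.72/unit.
Origin Serena qualifies under the Talia–Serena agreement and 78.96 is covered: preferential rate Free applies instead.
Duty = €17,880.24 × 0% = €0.00.
Line 2 (31.25, Serena, 1,723 kg, €409,574.33):
Base rate for 31.25 is 12% + €0.29/kg.
Origin Serena qualifies under the Talia–Serena agreement and 31.25 is covered: preferential rate 7% applies instead.
The additional-duty order on 31.25 targets Meros, not Serena; it does not apply.
Duty = €409,574.33 × 7% = €28,670.20.
Line 3 (18.81, Meros, 1,600 kg, €59,872.00):
Base rate for 18.81 is 13%.
Duty = €59,872.00 × 13% = €7,783.36.
Total = €0.00 + €28,670.20 + €7,783.36 = €36,453.56.

€36,453.56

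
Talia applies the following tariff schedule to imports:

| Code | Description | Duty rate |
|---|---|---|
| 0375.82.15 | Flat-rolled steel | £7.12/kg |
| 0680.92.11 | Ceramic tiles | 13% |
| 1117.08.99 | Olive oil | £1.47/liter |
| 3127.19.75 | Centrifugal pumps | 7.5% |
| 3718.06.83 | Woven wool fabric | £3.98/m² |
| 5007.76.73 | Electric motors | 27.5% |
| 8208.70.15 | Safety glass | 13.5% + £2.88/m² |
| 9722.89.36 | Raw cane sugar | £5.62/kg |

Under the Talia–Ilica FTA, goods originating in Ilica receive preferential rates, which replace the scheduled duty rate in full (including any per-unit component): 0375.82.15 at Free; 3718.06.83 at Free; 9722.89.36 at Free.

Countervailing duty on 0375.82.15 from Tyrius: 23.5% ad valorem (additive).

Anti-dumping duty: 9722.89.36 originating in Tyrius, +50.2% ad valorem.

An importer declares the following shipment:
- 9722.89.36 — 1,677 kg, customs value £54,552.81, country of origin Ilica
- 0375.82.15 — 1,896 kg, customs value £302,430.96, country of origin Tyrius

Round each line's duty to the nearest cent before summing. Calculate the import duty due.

Line 1 (9722.89.36, Ilica, 1,677 kg, £54,552.81):
Base rate for 9722.89.36 is £5.62/kg.
Origin Ilica qualifies under the Talia–Ilica agreement and 9722.89.36 is covered: preferential rate Free applies instead.
The additional-duty order on 9722.89.36 targets Tyrius, not Ilica; it does not apply.
Duty = £54,552.81 × 0% = £0.00.
Line 2 (0375.82.15, Tyrius, 1,896 kg, £302,430.96):
Base rate for 0375.82.15 is £7.12/kg.
0375.82.15 has an FTA preferential rate, but origin Tyrius is not Ilica; base rate stands.
Additional duty on 0375.82.15 from Tyrius: +23.5% ad valorem. Applied ad valorem rate = 23.5%.
Duty = £302,430.96 × 23.5% + 1,896 × £7.12 = £84,570.80.
Total = £0.00 + £84,570.80 = £84,570.80.

£84,570.80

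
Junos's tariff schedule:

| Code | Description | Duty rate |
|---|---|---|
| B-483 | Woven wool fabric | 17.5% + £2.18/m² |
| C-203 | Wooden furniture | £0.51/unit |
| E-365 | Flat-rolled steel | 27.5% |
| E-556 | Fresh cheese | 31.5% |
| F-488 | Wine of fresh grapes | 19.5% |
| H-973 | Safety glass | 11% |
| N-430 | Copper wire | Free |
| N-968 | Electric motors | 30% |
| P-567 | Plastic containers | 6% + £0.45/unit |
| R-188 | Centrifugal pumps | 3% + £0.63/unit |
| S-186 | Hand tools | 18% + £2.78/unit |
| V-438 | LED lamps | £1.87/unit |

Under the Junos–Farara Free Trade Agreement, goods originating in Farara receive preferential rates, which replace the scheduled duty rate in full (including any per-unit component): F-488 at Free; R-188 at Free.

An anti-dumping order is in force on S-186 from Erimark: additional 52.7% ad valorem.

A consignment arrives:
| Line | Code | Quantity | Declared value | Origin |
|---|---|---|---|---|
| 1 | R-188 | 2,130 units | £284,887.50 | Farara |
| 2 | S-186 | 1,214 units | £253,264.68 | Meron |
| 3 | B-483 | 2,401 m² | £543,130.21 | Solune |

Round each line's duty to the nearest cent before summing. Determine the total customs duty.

£149,244.53

Line 1 (R-188, Farara, 2,130 units, £284,887.50):
Base rate for R-188 is 3% + £0.63/unit.
Origin Farara qualifies under the Junos–Farara agreement and R-188 is covered: preferential rate Free applies instead.
Duty = £284,887.50 × 0% = £0.00.
Line 2 (S-186, Meron, 1,214 units, £253,264.68):
Base rate for S-186 is 18% + £2.78/unit.
The additional-duty order on S-186 targets Erimark, not Meron; it does not apply.
Duty = £253,264.68 × 18% + 1,214 × £2.78 = £48,962.56.
Line 3 (B-483, Solune, 2,401 m², £543,130.21):
Base rate for B-483 is 17.5% + £2.18/m².
Duty = £543,130.21 × 17.5% + 2,401 × £2.18 = £100,281.97.
Total = £0.00 + £48,962.56 + £100,281.97 = £149,244.53.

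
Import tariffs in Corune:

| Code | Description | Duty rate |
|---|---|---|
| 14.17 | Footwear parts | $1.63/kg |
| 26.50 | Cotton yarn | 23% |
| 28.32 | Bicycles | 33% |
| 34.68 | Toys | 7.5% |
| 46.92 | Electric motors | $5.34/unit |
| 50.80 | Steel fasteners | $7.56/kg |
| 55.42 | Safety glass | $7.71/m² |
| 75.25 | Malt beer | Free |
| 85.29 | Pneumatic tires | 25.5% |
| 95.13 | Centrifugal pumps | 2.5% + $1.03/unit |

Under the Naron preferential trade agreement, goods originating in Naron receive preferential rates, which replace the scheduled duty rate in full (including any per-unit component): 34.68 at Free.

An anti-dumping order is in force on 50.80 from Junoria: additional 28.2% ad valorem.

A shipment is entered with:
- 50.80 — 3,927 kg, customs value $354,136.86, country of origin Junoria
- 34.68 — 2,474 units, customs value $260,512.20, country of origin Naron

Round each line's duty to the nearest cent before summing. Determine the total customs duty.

$129,554.71

Line 1 (50.80, Junoria, 3,927 kg, $354,136.86):
Base rate for 50.80 is $7.56/kg.
Additional duty on 50.80 from Junoria: +28.2% ad valorem. Applied ad valorem rate = 28.2%.
Duty = $354,136.86 × 28.2% + 3,927 × $7.56 = $129,554.71.
Line 2 (34.68, Naron, 2,474 units, $260,512.20):
Base rate for 34.68 is 7.5%.
Origin Naron qualifies under the Corune–Naron agreement and 34.68 is covered: preferential rate Free applies instead.
Duty = $260,512.20 × 0% = $0.00.
Total = $129,554.71 + $0.00 = $129,554.71.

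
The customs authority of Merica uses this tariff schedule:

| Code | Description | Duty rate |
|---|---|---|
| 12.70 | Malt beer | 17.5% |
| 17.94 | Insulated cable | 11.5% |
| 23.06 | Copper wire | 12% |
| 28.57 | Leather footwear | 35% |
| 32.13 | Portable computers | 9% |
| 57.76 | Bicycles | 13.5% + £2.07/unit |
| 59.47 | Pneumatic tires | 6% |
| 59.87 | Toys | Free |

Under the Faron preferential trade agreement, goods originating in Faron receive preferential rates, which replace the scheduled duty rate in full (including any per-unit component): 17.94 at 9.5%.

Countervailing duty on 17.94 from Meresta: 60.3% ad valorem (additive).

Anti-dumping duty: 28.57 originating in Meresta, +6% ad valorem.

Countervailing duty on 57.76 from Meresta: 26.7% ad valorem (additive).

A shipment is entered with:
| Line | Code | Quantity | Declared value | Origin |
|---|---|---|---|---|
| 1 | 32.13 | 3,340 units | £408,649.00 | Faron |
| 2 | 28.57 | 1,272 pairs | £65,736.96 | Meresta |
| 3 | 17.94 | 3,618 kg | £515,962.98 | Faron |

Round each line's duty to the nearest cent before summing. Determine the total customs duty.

Line 1 (32.13, Faron, 3,340 units, £408,649.00):
Base rate for 32.13 is 9%.
Origin Faron is the FTA partner but 32.13 is not on the preference list; base rate stands.
Duty = £408,649.00 × 9% = £36,778.41.
Line 2 (28.57, Meresta, 1,272 pairs, £65,736.96):
Base rate for 28.57 is 35%.
Additional duty on 28.57 from Meresta: +6%. Applied ad valorem rate: 35% + 6% = 41%.
Duty = £65,736.96 × 41% = £26,952.15.
Line 3 (17.94, Faron, 3,618 kg, £515,962.98):
Base rate for 17.94 is 11.5%.
Origin Faron qualifies under the Merica–Faron agreement and 17.94 is covered: preferential rate 9.5% applies instead.
The additional-duty order on 17.94 targets Meresta, not Faron; it does not apply.
Duty = £515,962.98 × 9.5% = £49,016.48.
Total = £36,778.41 + £26,952.15 + £49,016.48 = £112,747.04.

£112,747.04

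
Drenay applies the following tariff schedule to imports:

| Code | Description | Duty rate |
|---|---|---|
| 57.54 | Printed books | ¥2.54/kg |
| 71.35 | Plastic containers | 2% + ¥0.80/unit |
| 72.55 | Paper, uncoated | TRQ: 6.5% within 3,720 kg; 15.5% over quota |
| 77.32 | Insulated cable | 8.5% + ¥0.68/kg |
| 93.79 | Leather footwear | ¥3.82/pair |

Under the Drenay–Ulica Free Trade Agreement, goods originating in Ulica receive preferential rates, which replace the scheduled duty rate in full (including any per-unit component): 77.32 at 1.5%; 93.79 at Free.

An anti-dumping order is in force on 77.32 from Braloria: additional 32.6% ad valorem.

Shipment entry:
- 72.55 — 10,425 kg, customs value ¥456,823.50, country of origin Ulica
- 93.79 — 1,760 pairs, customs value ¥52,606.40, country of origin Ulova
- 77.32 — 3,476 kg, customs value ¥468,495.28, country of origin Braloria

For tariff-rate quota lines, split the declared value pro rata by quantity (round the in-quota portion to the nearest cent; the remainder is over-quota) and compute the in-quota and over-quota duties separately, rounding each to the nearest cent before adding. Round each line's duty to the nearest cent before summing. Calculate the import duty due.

¥257,775.15

Line 1 (72.55, Ulica, 10,425 kg, ¥456,823.50):
Code 72.55 is under a tariff-rate quota (threshold 3,720 kg). In-quota: 3,720 kg at 6.5%; over-quota: 6,705 kg at 15.5%.
Pro-rata value split: in-quota = ¥456,823.50 × 3,720/10,425 = ¥163,010.40; over-quota = ¥456,823.50 − ¥163,010.40 = ¥293,813.10.
In-quota duty = ¥163,010.40 × 6.5% = ¥10,595.68. Over-quota duty = ¥293,813.10 × 15.5% = ¥45,541.03.
Line duty = ¥10,595.68 + ¥45,541.03 = ¥56,136.71.
Line 2 (93.79, Ulova, 1,760 pairs, ¥52,606.40):
Base rate for 93.79 is ¥3.82/pair.
93.79 has an FTA preferential rate, but origin Ulova is not Ulica; base rate stands.
Duty = 1,760 × ¥3.82 = ¥6,723.20.
Line 3 (77.32, Braloria, 3,476 kg, ¥468,495.28):
Base rate for 77.32 is 8.5% + ¥0.68/kg.
77.32 has an FTA preferential rate, but origin Braloria is not Ulica; base rate stands.
Additional duty on 77.32 from Braloria: +32.6%. Applied ad valorem rate: 8.5% + 32.6% = 41.1%.
Duty = ¥468,495.28 × 41.1% + 3,476 × ¥0.68 = ¥194,915.24.
Total = ¥56,136.71 + ¥6,723.20 + ¥194,915.24 = ¥257,775.15.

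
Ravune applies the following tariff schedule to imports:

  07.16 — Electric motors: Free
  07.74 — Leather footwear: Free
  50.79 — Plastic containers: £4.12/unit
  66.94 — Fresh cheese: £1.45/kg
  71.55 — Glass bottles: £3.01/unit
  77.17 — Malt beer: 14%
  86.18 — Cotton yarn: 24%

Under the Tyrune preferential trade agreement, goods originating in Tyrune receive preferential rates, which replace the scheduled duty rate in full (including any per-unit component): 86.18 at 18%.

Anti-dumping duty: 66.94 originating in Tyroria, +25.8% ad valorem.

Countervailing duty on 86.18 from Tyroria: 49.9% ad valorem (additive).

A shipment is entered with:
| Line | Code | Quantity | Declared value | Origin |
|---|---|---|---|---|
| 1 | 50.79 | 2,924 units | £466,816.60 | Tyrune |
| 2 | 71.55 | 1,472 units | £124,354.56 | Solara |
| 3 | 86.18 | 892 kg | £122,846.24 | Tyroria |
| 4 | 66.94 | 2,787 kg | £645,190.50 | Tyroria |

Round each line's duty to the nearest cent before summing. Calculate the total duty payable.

Line 1 (50.79, Tyrune, 2,924 units, £466,816.60):
Base rate for 50.79 is £4.12/unit.
Origin Tyrune is the FTA partner but 50.79 is not on the preference list; base rate stands.
Duty = 2,924 × £4.12 = £12,046.88.
Line 2 (71.55, Solara, 1,472 units, £124,354.56):
Base rate for 71.55 is £3.01/unit.
Duty = 1,472 × £3.01 = £4,430.72.
Line 3 (86.18, Tyroria, 892 kg, £122,846.24):
Base rate for 86.18 is 24%.
86.18 has an FTA preferential rate, but origin Tyroria is not Tyrune; base rate stands.
Additional duty on 86.18 from Tyroria: +49.9%. Applied ad valorem rate: 24% + 49.9% = 73.9%.
Duty = £122,846.24 × 73.9% = £90,783.37.
Line 4 (66.94, Tyroria, 2,787 kg, £645,190.50):
Base rate for 66.94 is £1.45/kg.
Additional duty on 66.94 from Tyroria: +25.8% ad valorem. Applied ad valorem rate = 25.8%.
Duty = £645,190.50 × 25.8% + 2,787 × £1.45 = £170,500.30.
Total = £12,046.88 + £4,430.72 + £90,783.37 + £170,500.30 = £277,761.27.

£277,761.27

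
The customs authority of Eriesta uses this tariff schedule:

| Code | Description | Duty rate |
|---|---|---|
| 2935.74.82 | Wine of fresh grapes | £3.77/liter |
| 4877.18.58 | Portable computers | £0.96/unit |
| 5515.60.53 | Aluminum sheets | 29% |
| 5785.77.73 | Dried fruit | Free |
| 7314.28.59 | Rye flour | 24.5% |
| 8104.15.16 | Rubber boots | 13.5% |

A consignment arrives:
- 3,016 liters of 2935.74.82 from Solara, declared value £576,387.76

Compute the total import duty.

Line 1 (2935.74.82, Solara, 3,016 liters, £576,387.76):
Base rate for 2935.74.82 is £3.77/liter.
Duty = 3,016 × £3.77 = £11,370.32.

£11,370.32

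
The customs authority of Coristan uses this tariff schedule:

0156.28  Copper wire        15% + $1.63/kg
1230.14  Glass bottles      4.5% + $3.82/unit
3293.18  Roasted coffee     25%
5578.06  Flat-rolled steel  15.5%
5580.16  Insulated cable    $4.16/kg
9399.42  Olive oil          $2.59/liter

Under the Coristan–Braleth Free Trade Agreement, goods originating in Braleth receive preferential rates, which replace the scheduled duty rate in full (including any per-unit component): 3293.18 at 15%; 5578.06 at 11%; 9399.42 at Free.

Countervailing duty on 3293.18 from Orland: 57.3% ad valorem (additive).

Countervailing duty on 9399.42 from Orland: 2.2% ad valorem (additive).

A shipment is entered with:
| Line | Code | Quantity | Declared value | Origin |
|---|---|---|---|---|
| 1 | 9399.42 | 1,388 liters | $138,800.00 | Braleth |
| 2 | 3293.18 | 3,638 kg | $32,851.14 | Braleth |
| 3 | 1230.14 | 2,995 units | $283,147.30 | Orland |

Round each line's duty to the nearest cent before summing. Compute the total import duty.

$29,110.20

Line 1 (9399.42, Braleth, 1,388 liters, $138,800.00):
Base rate for 9399.42 is $2.59/liter.
Origin Braleth qualifies under the Coristan–Braleth agreement and 9399.42 is covered: preferential rate Free applies instead.
The additional-duty order on 9399.42 targets Orland, not Braleth; it does not apply.
Duty = $138,800.00 × 0% = $0.00.
Line 2 (3293.18, Braleth, 3,638 kg, $32,851.14):
Base rate for 3293.18 is 25%.
Origin Braleth qualifies under the Coristan–Braleth agreement and 3293.18 is covered: preferential rate 15% applies instead.
The additional-duty order on 3293.18 targets Orland, not Braleth; it does not apply.
Duty = $32,851.14 × 15% = $4,927.67.
Line 3 (1230.14, Orland, 2,995 units, $283,147.30):
Base rate for 1230.14 is 4.5% + $3.82/unit.
Duty = $283,147.30 × 4.5% + 2,995 × $3.82 = $24,182.53.
Total = $0.00 + $4,927.67 + $24,182.53 = $29,110.20.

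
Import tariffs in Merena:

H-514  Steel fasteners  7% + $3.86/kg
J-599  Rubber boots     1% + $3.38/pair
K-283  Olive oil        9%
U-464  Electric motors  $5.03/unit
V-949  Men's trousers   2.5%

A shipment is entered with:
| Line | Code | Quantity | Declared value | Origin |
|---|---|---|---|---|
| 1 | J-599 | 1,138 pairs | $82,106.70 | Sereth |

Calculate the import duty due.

Line 1 (J-599, Sereth, 1,138 pairs, $82,106.70):
Base rate for J-599 is 1% + $3.38/pair.
Duty = $82,106.70 × 1% + 1,138 × $3.38 = $4,667.51.

$4,667.51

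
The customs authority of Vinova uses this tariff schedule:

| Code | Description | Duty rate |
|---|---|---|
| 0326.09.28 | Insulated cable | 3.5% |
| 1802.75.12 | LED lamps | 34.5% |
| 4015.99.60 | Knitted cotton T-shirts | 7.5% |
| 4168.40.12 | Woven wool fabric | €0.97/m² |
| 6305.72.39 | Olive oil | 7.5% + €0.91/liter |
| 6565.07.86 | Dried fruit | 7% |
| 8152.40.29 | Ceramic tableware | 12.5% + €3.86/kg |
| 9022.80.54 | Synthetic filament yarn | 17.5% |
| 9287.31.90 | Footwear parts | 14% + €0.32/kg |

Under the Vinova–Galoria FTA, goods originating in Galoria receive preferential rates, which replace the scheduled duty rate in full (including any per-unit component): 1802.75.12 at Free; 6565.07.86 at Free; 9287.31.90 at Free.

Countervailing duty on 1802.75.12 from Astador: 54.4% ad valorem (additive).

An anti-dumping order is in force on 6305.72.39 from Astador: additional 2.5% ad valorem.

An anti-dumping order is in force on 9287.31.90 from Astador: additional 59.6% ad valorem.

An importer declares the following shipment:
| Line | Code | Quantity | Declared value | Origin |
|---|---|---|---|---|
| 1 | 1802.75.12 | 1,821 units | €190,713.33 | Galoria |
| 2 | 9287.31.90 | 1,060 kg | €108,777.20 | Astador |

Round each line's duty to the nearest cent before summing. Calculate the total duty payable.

Line 1 (1802.75.12, Galoria, 1,821 units, €190,713.33):
Base rate for 1802.75.12 is 34.5%.
Origin Galoria qualifies under the Vinova–Galoria agreement and 1802.75.12 is covered: preferential rate Free applies instead.
The additional-duty order on 1802.75.12 targets Astador, not Galoria; it does not apply.
Duty = €190,713.33 × 0% = €0.00.
Line 2 (9287.31.90, Astador, 1,060 kg, €108,777.20):
Base rate for 9287.31.90 is 14% + €0.32/kg.
9287.31.90 has an FTA preferential rate, but origin Astador is not Galoria; base rate stands.
Additional duty on 9287.31.90 from Astador: +59.6%. Applied ad valorem rate: 14% + 59.6% = 73.6%.
Duty = €108,777.20 × 73.6% + 1,060 × €0.32 = €80,399.22.
Total = €0.00 + €80,399.22 = €80,399.22.

€80,399.22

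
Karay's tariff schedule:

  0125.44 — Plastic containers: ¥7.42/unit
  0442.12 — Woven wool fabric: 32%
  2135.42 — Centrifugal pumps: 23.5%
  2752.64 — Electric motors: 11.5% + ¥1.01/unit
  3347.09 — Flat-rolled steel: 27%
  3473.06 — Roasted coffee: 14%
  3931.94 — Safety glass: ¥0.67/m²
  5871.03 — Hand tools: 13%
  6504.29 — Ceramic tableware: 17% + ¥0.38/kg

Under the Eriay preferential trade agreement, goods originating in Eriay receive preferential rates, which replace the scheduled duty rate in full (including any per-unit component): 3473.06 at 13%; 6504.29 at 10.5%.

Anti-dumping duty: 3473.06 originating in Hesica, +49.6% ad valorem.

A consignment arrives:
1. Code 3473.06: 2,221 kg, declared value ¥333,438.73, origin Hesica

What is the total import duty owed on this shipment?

¥212,067.03

Line 1 (3473.06, Hesica, 2,221 kg, ¥333,438.73):
Base rate for 3473.06 is 14%.
3473.06 has an FTA preferential rate, but origin Hesica is not Eriay; base rate stands.
Additional duty on 3473.06 from Hesica: +49.6%. Applied ad valorem rate: 14% + 49.6% = 63.6%.
Duty = ¥333,438.73 × 63.6% = ¥212,067.03.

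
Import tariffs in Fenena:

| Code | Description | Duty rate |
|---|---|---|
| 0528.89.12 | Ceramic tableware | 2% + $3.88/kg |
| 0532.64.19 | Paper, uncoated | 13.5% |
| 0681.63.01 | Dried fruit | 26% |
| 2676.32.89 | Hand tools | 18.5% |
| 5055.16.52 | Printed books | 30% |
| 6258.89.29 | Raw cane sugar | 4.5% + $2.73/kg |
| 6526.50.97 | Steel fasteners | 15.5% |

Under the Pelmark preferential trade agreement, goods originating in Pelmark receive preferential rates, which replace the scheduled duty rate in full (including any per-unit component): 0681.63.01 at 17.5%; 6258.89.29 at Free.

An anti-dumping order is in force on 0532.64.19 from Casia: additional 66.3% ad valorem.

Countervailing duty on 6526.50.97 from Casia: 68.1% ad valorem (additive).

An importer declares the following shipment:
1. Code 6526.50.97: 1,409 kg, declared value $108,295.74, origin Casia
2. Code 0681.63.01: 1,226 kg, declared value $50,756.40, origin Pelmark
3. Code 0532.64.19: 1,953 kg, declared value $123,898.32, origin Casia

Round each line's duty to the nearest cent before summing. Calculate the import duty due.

Line 1 (6526.50.97, Casia, 1,409 kg, $108,295.74):
Base rate for 6526.50.97 is 15.5%.
Additional duty on 6526.50.97 from Casia: +68.1%. Applied ad valorem rate: 15.5% + 68.1% = 83.6%.
Duty = $108,295.74 × 83.6% = $90,535.24.
Line 2 (0681.63.01, Pelmark, 1,226 kg, $50,756.40):
Base rate for 0681.63.01 is 26%.
Origin Pelmark qualifies under the Fenena–Pelmark agreement and 0681.63.01 is covered: preferential rate 17.5% applies instead.
Duty = $50,756.40 × 17.5% = $8,882.37.
Line 3 (0532.64.19, Casia, 1,953 kg, $123,898.32):
Base rate for 0532.64.19 is 13.5%.
Additional duty on 0532.64.19 from Casia: +66.3%. Applied ad valorem rate: 13.5% + 66.3% = 79.8%.
Duty = $123,898.32 × 79.8% = $98,870.86.
Total = $90,535.24 + $8,882.37 + $98,870.86 = $198,288.47.

$198,288.47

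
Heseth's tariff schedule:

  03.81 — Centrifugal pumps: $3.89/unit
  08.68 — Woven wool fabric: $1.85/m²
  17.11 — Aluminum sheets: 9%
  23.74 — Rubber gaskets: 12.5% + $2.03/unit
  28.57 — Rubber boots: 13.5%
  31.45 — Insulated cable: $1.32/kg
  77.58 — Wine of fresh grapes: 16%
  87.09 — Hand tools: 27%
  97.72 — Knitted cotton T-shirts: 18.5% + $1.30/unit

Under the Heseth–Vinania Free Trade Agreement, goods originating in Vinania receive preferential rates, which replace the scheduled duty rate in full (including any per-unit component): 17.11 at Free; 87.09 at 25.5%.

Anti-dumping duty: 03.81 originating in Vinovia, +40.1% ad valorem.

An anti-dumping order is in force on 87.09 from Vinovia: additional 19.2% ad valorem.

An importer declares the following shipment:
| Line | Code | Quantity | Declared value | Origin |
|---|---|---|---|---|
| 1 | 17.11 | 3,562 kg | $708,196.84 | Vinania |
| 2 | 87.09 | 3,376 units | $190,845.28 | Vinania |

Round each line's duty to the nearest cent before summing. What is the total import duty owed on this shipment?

$48,665.55

Line 1 (17.11, Vinania, 3,562 kg, $708,196.84):
Base rate for 17.11 is 9%.
Origin Vinania qualifies under the Heseth–Vinania agreement and 17.11 is covered: preferential rate Free applies instead.
Duty = $708,196.84 × 0% = $0.00.
Line 2 (87.09, Vinania, 3,376 units, $190,845.28):
Base rate for 87.09 is 27%.
Origin Vinania qualifies under the Heseth–Vinania agreement and 87.09 is covered: preferential rate 25.5% applies instead.
The additional-duty order on 87.09 targets Vinovia, not Vinania; it does not apply.
Duty = $190,845.28 × 25.5% = $48,665.55.
Total = $0.00 + $48,665.55 = $48,665.55.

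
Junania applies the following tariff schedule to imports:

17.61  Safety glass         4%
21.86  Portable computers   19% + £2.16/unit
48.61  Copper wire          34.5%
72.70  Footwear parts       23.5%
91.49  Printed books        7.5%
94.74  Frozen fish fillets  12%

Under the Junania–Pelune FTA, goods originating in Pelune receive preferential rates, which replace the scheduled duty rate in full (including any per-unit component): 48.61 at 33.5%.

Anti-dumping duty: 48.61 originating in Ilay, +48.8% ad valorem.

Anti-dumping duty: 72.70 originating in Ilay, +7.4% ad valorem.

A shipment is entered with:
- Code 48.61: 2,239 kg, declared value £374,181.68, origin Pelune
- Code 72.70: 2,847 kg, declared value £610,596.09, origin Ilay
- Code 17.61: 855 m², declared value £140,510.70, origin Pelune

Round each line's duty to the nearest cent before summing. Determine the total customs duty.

£319,645.48

Line 1 (48.61, Pelune, 2,239 kg, £374,181.68):
Base rate for 48.61 is 34.5%.
Origin Pelune qualifies under the Junania–Pelune agreement and 48.61 is covered: preferential rate 33.5% applies instead.
The additional-duty order on 48.61 targets Ilay, not Pelune; it does not apply.
Duty = £374,181.68 × 33.5% = £125,350.86.
Line 2 (72.70, Ilay, 2,847 kg, £610,596.09):
Base rate for 72.70 is 23.5%.
Additional duty on 72.70 from Ilay: +7.4%. Applied ad valorem rate: 23.5% + 7.4% = 30.9%.
Duty = £610,596.09 × 30.9% = £188,674.19.
Line 3 (17.61, Pelune, 855 m², £140,510.70):
Base rate for 17.61 is 4%.
Origin Pelune is the FTA partner but 17.61 is not on the preference list; base rate stands.
Duty = £140,510.70 × 4% = £5,620.43.
Total = £125,350.86 + £188,674.19 + £5,620.43 = £319,645.48.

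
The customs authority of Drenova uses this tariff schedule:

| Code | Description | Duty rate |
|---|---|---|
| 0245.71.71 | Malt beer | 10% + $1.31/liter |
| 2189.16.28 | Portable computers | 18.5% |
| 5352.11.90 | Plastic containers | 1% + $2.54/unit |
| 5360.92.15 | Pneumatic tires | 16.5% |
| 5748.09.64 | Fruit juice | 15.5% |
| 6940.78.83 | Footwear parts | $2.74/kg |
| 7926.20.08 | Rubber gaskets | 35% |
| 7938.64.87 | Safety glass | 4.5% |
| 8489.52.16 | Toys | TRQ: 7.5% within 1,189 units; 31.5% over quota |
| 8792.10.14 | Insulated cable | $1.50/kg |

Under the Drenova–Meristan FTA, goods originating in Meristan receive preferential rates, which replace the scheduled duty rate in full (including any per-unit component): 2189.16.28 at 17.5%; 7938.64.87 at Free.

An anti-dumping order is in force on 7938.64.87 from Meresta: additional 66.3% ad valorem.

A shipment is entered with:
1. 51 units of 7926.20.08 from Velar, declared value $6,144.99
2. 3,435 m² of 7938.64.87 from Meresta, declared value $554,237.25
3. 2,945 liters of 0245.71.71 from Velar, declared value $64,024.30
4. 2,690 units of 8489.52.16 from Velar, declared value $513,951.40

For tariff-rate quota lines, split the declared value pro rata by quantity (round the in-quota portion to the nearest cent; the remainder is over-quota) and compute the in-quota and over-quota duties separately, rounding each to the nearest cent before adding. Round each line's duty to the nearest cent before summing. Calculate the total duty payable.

Line 1 (7926.20.08, Velar, 51 units, $6,144.99):
Base rate for 7926.20.08 is 35%.
Duty = $6,144.99 × 35% = $2,150.75.
Line 2 (7938.64.87, Meresta, 3,435 m², $554,237.25):
Base rate for 7938.64.87 is 4.5%.
7938.64.87 has an FTA preferential rate, but origin Meresta is not Meristan; base rate stands.
Additional duty on 7938.64.87 from Meresta: +66.3%. Applied ad valorem rate: 4.5% + 66.3% = 70.8%.
Duty = $554,237.25 × 70.8% = $392,399.97.
Line 3 (0245.71.71, Velar, 2,945 liters, $64,024.30):
Base rate for 0245.71.71 is 10% + $1.31/liter.
Duty = $64,024.30 × 10% + 2,945 × $1.31 = $10,260.38.
Line 4 (8489.52.16, Velar, 2,690 units, $513,951.40):
Code 8489.52.16 is under a tariff-rate quota (threshold 1,189 units). In-quota: 1,189 units at 7.5%; over-quota: 1,501 units at 31.5%.
Pro-rata value split: in-quota = $513,951.40 × 1,189/2,690 = $227,170.34; over-quota = $513,951.40 − $227,170.34 = $286,781.06.
In-quota duty = $227,170.34 × 7.5% = $17,037.78. Over-quota duty = $286,781.06 × 31.5% = $90,336.03.
Line duty = $17,037.78 + $90,336.03 = $107,373.81.
Total = $2,150.75 + $392,399.97 + $10,260.38 + $107,373.81 = $512,184.91.

$512,184.91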